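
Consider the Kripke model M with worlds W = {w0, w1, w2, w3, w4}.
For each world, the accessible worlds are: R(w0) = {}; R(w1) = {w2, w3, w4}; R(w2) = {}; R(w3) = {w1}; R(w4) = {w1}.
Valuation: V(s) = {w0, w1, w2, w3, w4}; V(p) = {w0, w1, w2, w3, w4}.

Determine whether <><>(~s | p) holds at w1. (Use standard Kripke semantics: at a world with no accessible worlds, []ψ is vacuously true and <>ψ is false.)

At w1: <><>(~s | p) requires <>(~s | p) at some successor in {w2, w3, w4}.
  <>(~s | p) holds at w3, so <><>(~s | p) is true at w1.
    At w3: <>(~s | p) requires ~s | p at some successor in {w1}.
      ~s | p holds at w1, so <>(~s | p) is true at w3.

Yes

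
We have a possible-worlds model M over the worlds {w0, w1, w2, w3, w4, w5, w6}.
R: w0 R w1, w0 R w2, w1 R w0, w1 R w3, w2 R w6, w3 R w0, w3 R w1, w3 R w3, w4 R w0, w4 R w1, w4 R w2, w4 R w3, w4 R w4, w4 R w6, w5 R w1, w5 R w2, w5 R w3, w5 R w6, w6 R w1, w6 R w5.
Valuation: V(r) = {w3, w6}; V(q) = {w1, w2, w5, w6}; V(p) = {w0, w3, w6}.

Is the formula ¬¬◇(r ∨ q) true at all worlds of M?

Yes

Let φ = ¬¬◇(r ∨ q). Evaluate φ at each world:
  w0 (successors {w1, w2}): φ is true.
  w1 (successors {w0, w3}): φ is true.
  w2 (successors {w6}): φ is true.
  w3 (successors {w0, w1, w3}): φ is true.
  w4 (successors {w0, w1, w2, w3, w4, w6}): φ is true.
  w5 (successors {w1, w2, w3, w6}): φ is true.
  w6 (successors {w1, w5}): φ is true.
For instance, at w1:
  At w1: ¬◇(r ∨ q) is false, so ¬¬◇(r ∨ q) is true.
    At w1: ◇(r ∨ q) is true, so ¬◇(r ∨ q) is false.
      At w1: ◇(r ∨ q) requires r ∨ q at some successor in {w0, w3}.
        r ∨ q holds at w3, so ◇(r ∨ q) is true at w1.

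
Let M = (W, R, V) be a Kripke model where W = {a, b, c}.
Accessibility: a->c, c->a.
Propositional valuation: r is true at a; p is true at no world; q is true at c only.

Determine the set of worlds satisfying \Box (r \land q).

b

Let φ = \Box (r \land q). Evaluate φ at each world:
  a (successors {c}): φ is false.
  b (successors ∅): φ is true.
  c (successors {a}): φ is false.
For instance, at a:
  At a: \Box (r \land q) requires r \land q at every successor {c}.
    r \land q fails at c, so \Box (r \land q) is false at a.
Satisfying worlds: {b}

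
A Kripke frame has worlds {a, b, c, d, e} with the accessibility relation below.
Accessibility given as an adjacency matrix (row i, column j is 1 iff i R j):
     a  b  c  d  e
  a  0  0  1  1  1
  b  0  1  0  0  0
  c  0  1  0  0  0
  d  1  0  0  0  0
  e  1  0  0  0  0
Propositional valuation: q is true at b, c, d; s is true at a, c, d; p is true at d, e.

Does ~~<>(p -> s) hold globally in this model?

Yes

Recall that <>ψ holds at a world iff ψ holds at some accessible world.
Let φ = ~~<>(p -> s). Evaluate φ at each world:
  a (successors {c, d, e}): φ is true.
  b (successors {b}): φ is true.
  c (successors {b}): φ is true.
  d (successors {a}): φ is true.
  e (successors {a}): φ is true.
For instance, at a:
  At a: ~<>(p -> s) is false, so ~~<>(p -> s) is true.
    At a: <>(p -> s) is true, so ~<>(p -> s) is false.
      At a: <>(p -> s) requires p -> s at some successor in {c, d, e}.
        p -> s holds at c, so <>(p -> s) is true at a.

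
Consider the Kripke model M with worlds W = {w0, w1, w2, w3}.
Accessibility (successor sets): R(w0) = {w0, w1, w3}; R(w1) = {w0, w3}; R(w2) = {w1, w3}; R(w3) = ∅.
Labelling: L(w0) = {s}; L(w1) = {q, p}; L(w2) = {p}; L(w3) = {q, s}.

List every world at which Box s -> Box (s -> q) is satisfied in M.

Let φ = Box s -> Box (s -> q). Evaluate φ at each world:
  w0 (successors {w0, w1, w3}): φ is true.
  w1 (successors {w0, w3}): φ is false.
  w2 (successors {w1, w3}): φ is true.
  w3 (successors ∅): φ is true.
For instance, at w0:
  At w0: Box s is false, Box (s -> q) is false, so Box s -> Box (s -> q) is true.
    At w0: Box s requires s at every successor {w0, w1, w3}.
      s fails at w1, so Box s is false at w0.
    At w0: Box (s -> q) requires s -> q at every successor {w0, w1, w3}.
      s -> q fails at w0, so Box (s -> q) is false at w0.
Satisfying worlds: {w0, w2, w3}

w0, w2, w3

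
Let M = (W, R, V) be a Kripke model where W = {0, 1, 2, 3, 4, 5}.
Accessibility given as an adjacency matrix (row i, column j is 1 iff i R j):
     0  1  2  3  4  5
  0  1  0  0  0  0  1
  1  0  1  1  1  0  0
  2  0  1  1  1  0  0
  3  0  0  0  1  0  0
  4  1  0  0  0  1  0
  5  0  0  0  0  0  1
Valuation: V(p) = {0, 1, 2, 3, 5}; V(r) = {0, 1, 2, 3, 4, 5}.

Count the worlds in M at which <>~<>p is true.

0

Let φ = <>~<>p. Evaluate φ at each world:
  0 (successors {0, 5}): φ is false.
  1 (successors {1, 2, 3}): φ is false.
  2 (successors {1, 2, 3}): φ is false.
  3 (successors {3}): φ is false.
  4 (successors {0, 4}): φ is false.
  5 (successors {5}): φ is false.
For instance, at 0:
  At 0: <>~<>p requires ~<>p at some successor in {0, 5}.
    At 0: ~<>p is false.
    At 5: ~<>p is false.
  So <>~<>p is false at 0.
Satisfying worlds: none.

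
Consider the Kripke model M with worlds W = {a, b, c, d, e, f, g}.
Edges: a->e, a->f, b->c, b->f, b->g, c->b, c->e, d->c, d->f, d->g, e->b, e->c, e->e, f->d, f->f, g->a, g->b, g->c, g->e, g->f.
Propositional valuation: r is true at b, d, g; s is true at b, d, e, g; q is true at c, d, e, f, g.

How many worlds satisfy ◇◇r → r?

3

Let φ = ◇◇r → r. Evaluate φ at each world:
  a (successors {e, f}): φ is false.
  b (successors {c, f, g}): φ is true.
  c (successors {b, e}): φ is false.
  d (successors {c, f, g}): φ is true.
  e (successors {b, c, e}): φ is false.
  f (successors {d, f}): φ is false.
  g (successors {a, b, c, e, f}): φ is true.
For instance, at a:
  At a: ◇◇r is true, r is false, so ◇◇r → r is false.
    At a: ◇◇r requires ◇r at some successor in {e, f}.
      ◇r holds at e, so ◇◇r is true at a.
Satisfying worlds: {b, d, g}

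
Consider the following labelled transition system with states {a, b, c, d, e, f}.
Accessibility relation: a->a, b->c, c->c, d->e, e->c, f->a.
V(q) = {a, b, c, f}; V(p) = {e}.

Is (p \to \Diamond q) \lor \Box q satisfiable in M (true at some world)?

Yes

Recall that \Box ψ holds at a world iff ψ holds at every accessible world, and \Diamond ψ holds iff ψ holds at some accessible world.
Let φ = (p \to \Diamond q) \lor \Box q. Evaluate φ at each world:
  a (successors {a}): φ is true.
  b (successors {c}): φ is true.
  c (successors {c}): φ is true.
  d (successors {e}): φ is true.
  e (successors {c}): φ is true.
  f (successors {a}): φ is true.
Detail at a (witness):
  At a: p \to \Diamond q is true, \Box q is true, so (p \to \Diamond q) \lor \Box q is true.
    At a: p is false, \Diamond q is true, so p \to \Diamond q is true.
      At a: \Diamond q requires q at some successor in {a}.
        q holds at a, so \Diamond q is true at a.
    At a: \Box q requires q at every successor {a}.
      At a: q is true.
    So \Box q is true at a.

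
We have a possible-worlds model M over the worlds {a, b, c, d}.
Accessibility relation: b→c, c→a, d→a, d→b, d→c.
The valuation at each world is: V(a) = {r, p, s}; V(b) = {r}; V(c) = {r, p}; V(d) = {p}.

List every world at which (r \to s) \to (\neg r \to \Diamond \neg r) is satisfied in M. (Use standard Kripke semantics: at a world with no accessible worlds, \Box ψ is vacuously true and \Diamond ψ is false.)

Let φ = (r \to s) \to (\neg r \to \Diamond \neg r). Evaluate φ at each world:
  a (successors ∅): φ is true.
  b (successors {c}): φ is true.
  c (successors {a}): φ is true.
  d (successors {a, b, c}): φ is false.
For instance, at c:
  At c: r \to s is false, \neg r \to \Diamond \neg r is true, so (r \to s) \to (\neg r \to \Diamond \neg r) is true.
    At c: \neg r is false, \Diamond \neg r is false, so \neg r \to \Diamond \neg r is true.
      At c: \Diamond \neg r requires \neg r at some successor in {a}.
        At a: \neg r is false.
      So \Diamond \neg r is false at c.
Satisfying worlds: {a, b, c}

a, b, c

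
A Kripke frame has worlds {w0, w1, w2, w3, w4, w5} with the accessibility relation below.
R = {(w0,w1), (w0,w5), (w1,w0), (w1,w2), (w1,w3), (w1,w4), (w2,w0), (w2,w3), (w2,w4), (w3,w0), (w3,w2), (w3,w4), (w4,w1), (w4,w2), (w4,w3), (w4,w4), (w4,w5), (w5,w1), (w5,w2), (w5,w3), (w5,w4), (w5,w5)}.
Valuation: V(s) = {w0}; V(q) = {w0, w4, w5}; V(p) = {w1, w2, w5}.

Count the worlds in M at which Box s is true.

Let φ = Box s. Evaluate φ at each world:
  w0 (successors {w1, w5}): φ is false.
  w1 (successors {w0, w2, w3, w4}): φ is false.
  w2 (successors {w0, w3, w4}): φ is false.
  w3 (successors {w0, w2, w4}): φ is false.
  w4 (successors {w1, w2, w3, w4, w5}): φ is false.
  w5 (successors {w1, w2, w3, w4, w5}): φ is false.
For instance, at w0:
  At w0: Box s requires s at every successor {w1, w5}.
    s fails at w1, so Box s is false at w0.
Satisfying worlds: none.

0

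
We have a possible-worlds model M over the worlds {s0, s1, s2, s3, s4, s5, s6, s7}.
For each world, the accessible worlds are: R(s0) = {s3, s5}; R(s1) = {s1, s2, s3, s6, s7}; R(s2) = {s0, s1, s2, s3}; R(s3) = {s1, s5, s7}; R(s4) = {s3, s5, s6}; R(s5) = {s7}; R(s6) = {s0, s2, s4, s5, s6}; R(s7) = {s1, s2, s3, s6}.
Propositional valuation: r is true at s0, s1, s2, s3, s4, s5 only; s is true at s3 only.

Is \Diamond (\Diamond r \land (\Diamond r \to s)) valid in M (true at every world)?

Recall that \Diamond ψ holds at a world iff ψ holds at some accessible world.
Let φ = \Diamond (\Diamond r \land (\Diamond r \to s)). Evaluate φ at each world:
  s0 (successors {s3, s5}): φ is true.
  s1 (successors {s1, s2, s3, s6, s7}): φ is true.
  s2 (successors {s0, s1, s2, s3}): φ is true.
  s3 (successors {s1, s5, s7}): φ is false.
  s4 (successors {s3, s5, s6}): φ is true.
  s5 (successors {s7}): φ is false.
  s6 (successors {s0, s2, s4, s5, s6}): φ is false.
  s7 (successors {s1, s2, s3, s6}): φ is true.
Detail at s3 (counterexample):
  At s3: \Diamond (\Diamond r \land (\Diamond r \to s)) requires \Diamond r \land (\Diamond r \to s) at some successor in {s1, s5, s7}.
    At s1: \Diamond r \land (\Diamond r \to s) is false.
    At s5: \Diamond r \land (\Diamond r \to s) is false.
    At s7: \Diamond r \land (\Diamond r \to s) is false.
  So \Diamond (\Diamond r \land (\Diamond r \to s)) is false at s3.

No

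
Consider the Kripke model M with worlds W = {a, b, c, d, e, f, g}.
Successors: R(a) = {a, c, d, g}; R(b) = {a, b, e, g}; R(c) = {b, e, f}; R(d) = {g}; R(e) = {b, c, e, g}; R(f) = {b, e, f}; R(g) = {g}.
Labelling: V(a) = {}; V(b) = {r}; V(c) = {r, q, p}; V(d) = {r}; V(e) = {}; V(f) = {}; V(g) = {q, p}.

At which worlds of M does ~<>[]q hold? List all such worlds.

c, f

Let φ = ~<>[]q. Evaluate φ at each world:
  a (successors {a, c, d, g}): φ is false.
  b (successors {a, b, e, g}): φ is false.
  c (successors {b, e, f}): φ is true.
  d (successors {g}): φ is false.
  e (successors {b, c, e, g}): φ is false.
  f (successors {b, e, f}): φ is true.
  g (successors {g}): φ is false.
For instance, at g:
  At g: <>[]q is true, so ~<>[]q is false.
    At g: <>[]q requires []q at some successor in {g}.
      []q holds at g, so <>[]q is true at g.
Satisfying worlds: {c, f}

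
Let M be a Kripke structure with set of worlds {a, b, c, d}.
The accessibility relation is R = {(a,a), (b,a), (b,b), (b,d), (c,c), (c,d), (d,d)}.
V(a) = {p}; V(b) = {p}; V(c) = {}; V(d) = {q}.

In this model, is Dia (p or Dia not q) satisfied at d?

No

At d: Dia (p or Dia not q) requires p or Dia not q at some successor in {d}.
  At d: p or Dia not q is false.
So Dia (p or Dia not q) is false at d.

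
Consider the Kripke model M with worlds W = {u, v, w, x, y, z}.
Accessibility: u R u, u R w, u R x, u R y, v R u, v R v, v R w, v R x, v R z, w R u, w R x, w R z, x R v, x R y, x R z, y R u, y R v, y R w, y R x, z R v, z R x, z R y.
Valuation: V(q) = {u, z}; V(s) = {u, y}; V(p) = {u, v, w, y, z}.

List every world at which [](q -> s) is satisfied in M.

u, y, z

Recall that []ψ holds at a world iff ψ holds at every accessible world, and <>ψ holds iff ψ holds at some accessible world.
Let φ = [](q -> s). Evaluate φ at each world:
  u (successors {u, w, x, y}): φ is true.
  v (successors {u, v, w, x, z}): φ is false.
  w (successors {u, x, z}): φ is false.
  x (successors {v, y, z}): φ is false.
  y (successors {u, v, w, x}): φ is true.
  z (successors {v, x, y}): φ is true.
For instance, at u:
  At u: [](q -> s) requires q -> s at every successor {u, w, x, y}.
    At u: q -> s is true.
    At w: q -> s is true.
    At x: q -> s is true.
    At y: q -> s is true.
  So [](q -> s) is true at u.
Satisfying worlds: {u, y, z}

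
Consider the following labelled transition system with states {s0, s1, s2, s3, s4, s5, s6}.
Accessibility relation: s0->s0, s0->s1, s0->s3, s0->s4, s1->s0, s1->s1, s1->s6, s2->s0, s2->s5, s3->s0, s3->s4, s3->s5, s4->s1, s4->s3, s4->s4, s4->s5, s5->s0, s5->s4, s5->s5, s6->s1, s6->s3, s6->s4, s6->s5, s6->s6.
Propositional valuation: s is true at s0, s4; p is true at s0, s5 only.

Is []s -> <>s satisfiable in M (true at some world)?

Yes

Let φ = []s -> <>s. Evaluate φ at each world:
  s0 (successors {s0, s1, s3, s4}): φ is true.
  s1 (successors {s0, s1, s6}): φ is true.
  s2 (successors {s0, s5}): φ is true.
  s3 (successors {s0, s4, s5}): φ is true.
  s4 (successors {s1, s3, s4, s5}): φ is true.
  s5 (successors {s0, s4, s5}): φ is true.
  s6 (successors {s1, s3, s4, s5, s6}): φ is true.
Detail at s0 (witness):
  At s0: []s is false, <>s is true, so []s -> <>s is true.
    At s0: []s requires s at every successor {s0, s1, s3, s4}.
      s fails at s1, so []s is false at s0.
    At s0: <>s requires s at some successor in {s0, s1, s3, s4}.
      s holds at s0, so <>s is true at s0.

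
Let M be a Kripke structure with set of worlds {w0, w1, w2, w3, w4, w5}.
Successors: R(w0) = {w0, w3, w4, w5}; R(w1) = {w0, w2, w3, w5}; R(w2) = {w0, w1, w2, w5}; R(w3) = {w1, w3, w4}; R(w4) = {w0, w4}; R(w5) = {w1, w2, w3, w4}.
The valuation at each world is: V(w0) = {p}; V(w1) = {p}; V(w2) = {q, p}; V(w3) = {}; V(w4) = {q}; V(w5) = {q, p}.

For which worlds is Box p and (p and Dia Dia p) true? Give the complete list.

w2

Recall that Box ψ holds at a world iff ψ holds at every accessible world, and Dia ψ holds iff ψ holds at some accessible world.
Let φ = Box p and (p and Dia Dia p). Evaluate φ at each world:
  w0 (successors {w0, w3, w4, w5}): φ is false.
  w1 (successors {w0, w2, w3, w5}): φ is false.
  w2 (successors {w0, w1, w2, w5}): φ is true.
  w3 (successors {w1, w3, w4}): φ is false.
  w4 (successors {w0, w4}): φ is false.
  w5 (successors {w1, w2, w3, w4}): φ is false.
For instance, at w3:
  At w3: Box p is false, p and Dia Dia p is false, so Box p and (p and Dia Dia p) is false.
    At w3: Box p requires p at every successor {w1, w3, w4}.
      p fails at w3, so Box p is false at w3.
    At w3: p is false, Dia Dia p is true, so p and Dia Dia p is false.
      At w3: Dia Dia p requires Dia p at some successor in {w1, w3, w4}.
        Dia p holds at w1, so Dia Dia p is true at w3.
Satisfying worlds: {w2}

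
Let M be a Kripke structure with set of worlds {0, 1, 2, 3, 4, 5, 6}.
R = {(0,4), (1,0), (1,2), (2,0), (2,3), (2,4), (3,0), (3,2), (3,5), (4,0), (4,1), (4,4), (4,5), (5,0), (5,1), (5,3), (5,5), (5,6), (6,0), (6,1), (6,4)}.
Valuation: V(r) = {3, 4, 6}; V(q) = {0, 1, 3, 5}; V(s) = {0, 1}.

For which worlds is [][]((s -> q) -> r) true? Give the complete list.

none

Let φ = [][]((s -> q) -> r). Evaluate φ at each world:
  0 (successors {4}): φ is false.
  1 (successors {0, 2}): φ is false.
  2 (successors {0, 3, 4}): φ is false.
  3 (successors {0, 2, 5}): φ is false.
  4 (successors {0, 1, 4, 5}): φ is false.
  5 (successors {0, 1, 3, 5, 6}): φ is false.
  6 (successors {0, 1, 4}): φ is false.
For instance, at 3:
  At 3: [][]((s -> q) -> r) requires []((s -> q) -> r) at every successor {0, 2, 5}.
    []((s -> q) -> r) fails at 2, so [][]((s -> q) -> r) is false at 3.
      At 2: []((s -> q) -> r) requires (s -> q) -> r at every successor {0, 3, 4}.
        (s -> q) -> r fails at 0, so []((s -> q) -> r) is false at 2.
Satisfying worlds: none.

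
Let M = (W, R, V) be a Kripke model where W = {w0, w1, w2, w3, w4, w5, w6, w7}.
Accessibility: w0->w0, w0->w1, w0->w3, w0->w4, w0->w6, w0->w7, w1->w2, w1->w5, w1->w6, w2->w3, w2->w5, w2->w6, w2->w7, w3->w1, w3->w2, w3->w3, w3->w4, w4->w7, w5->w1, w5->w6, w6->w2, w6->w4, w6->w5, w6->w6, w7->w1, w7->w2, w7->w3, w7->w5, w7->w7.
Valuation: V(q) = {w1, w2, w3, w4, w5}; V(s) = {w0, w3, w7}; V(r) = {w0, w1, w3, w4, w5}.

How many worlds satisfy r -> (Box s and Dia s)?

Let φ = r -> (Box s and Dia s). Evaluate φ at each world:
  w0 (successors {w0, w1, w3, w4, w6, w7}): φ is false.
  w1 (successors {w2, w5, w6}): φ is false.
  w2 (successors {w3, w5, w6, w7}): φ is true.
  w3 (successors {w1, w2, w3, w4}): φ is false.
  w4 (successors {w7}): φ is true.
  w5 (successors {w1, w6}): φ is false.
  w6 (successors {w2, w4, w5, w6}): φ is true.
  w7 (successors {w1, w2, w3, w5, w7}): φ is true.
For instance, at w6:
  At w6: r is false, Box s and Dia s is false, so r -> (Box s and Dia s) is true.
    At w6: Box s is false, Dia s is false, so Box s and Dia s is false.
      At w6: Box s requires s at every successor {w2, w4, w5, w6}.
        s fails at w2, so Box s is false at w6.
      At w6: Dia s requires s at some successor in {w2, w4, w5, w6}.
        At w2: s is false.
        At w4: s is false.
        At w5: s is false.
        At w6: s is false.
      So Dia s is false at w6.
Satisfying worlds: {w2, w4, w6, w7}

4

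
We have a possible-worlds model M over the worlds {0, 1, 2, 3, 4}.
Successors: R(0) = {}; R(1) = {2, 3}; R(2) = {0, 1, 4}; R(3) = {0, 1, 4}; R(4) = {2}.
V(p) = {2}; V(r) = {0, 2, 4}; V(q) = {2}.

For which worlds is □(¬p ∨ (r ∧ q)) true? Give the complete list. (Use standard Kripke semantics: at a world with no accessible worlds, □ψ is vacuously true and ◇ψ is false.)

Recall that □ψ holds at a world iff ψ holds at every accessible world, and ◇ψ holds iff ψ holds at some accessible world.
Let φ = □(¬p ∨ (r ∧ q)). Evaluate φ at each world:
  0 (successors ∅): φ is true.
  1 (successors {2, 3}): φ is true.
  2 (successors {0, 1, 4}): φ is true.
  3 (successors {0, 1, 4}): φ is true.
  4 (successors {2}): φ is true.
For instance, at 1:
  At 1: □(¬p ∨ (r ∧ q)) requires ¬p ∨ (r ∧ q) at every successor {2, 3}.
    At 2: ¬p ∨ (r ∧ q) is true.
    At 3: ¬p ∨ (r ∧ q) is true.
  So □(¬p ∨ (r ∧ q)) is true at 1.
Satisfying worlds: {0, 1, 2, 3, 4}

0, 1, 2, 3, 4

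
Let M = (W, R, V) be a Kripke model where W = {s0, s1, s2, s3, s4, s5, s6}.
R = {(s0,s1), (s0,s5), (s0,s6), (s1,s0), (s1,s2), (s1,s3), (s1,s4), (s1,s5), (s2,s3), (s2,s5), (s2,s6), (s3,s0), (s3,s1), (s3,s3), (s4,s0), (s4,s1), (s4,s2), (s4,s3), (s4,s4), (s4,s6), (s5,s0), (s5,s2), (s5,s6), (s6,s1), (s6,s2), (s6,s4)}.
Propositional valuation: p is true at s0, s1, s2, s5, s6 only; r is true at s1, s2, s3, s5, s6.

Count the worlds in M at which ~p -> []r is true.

Let φ = ~p -> []r. Evaluate φ at each world:
  s0 (successors {s1, s5, s6}): φ is true.
  s1 (successors {s0, s2, s3, s4, s5}): φ is true.
  s2 (successors {s3, s5, s6}): φ is true.
  s3 (successors {s0, s1, s3}): φ is false.
  s4 (successors {s0, s1, s2, s3, s4, s6}): φ is false.
  s5 (successors {s0, s2, s6}): φ is true.
  s6 (successors {s1, s2, s4}): φ is true.
For instance, at s6:
  At s6: ~p is false, []r is false, so ~p -> []r is true.
    At s6: []r requires r at every successor {s1, s2, s4}.
      r fails at s4, so []r is false at s6.
Satisfying worlds: {s0, s1, s2, s5, s6}

5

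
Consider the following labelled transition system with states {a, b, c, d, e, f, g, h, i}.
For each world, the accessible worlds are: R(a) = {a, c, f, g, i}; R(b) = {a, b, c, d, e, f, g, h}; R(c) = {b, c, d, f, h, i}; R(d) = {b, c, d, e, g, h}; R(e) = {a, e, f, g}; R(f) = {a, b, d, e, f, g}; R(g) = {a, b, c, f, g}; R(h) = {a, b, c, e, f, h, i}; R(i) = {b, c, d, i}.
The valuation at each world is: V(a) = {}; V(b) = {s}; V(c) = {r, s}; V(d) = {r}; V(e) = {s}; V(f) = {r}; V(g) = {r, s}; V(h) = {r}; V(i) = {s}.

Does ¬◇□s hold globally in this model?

Yes

Let φ = ¬◇□s. Evaluate φ at each world:
  a (successors {a, c, f, g, i}): φ is true.
  b (successors {a, b, c, d, e, f, g, h}): φ is true.
  c (successors {b, c, d, f, h, i}): φ is true.
  d (successors {b, c, d, e, g, h}): φ is true.
  e (successors {a, e, f, g}): φ is true.
  f (successors {a, b, d, e, f, g}): φ is true.
  g (successors {a, b, c, f, g}): φ is true.
  h (successors {a, b, c, e, f, h, i}): φ is true.
  i (successors {b, c, d, i}): φ is true.
For instance, at g:
  At g: ◇□s is false, so ¬◇□s is true.
    At g: ◇□s requires □s at some successor in {a, b, c, f, g}.
      At a: □s is false.
      At b: □s is false.
      At c: □s is false.
      At f: □s is false.
      At g: □s is false.
    So ◇□s is false at g.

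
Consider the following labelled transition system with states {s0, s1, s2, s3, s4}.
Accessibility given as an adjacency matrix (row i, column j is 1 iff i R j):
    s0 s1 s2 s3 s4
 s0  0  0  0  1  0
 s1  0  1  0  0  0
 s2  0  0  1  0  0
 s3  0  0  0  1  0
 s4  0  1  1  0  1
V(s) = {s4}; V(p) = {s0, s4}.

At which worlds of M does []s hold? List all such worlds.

Let φ = []s. Evaluate φ at each world:
  s0 (successors {s3}): φ is false.
  s1 (successors {s1}): φ is false.
  s2 (successors {s2}): φ is false.
  s3 (successors {s3}): φ is false.
  s4 (successors {s1, s2, s4}): φ is false.
For instance, at s0:
  At s0: []s requires s at every successor {s3}.
    s fails at s3, so []s is false at s0.
Satisfying worlds: none.

none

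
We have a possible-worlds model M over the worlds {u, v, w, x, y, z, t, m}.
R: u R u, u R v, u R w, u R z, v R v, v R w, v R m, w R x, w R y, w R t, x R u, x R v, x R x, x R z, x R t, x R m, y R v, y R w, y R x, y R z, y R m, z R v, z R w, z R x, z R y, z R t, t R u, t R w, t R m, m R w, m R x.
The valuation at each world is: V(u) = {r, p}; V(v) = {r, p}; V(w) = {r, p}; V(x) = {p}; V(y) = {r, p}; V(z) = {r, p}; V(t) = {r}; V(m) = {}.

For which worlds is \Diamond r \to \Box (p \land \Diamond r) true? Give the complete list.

u, m

Recall that \Box ψ holds at a world iff ψ holds at every accessible world, and \Diamond ψ holds iff ψ holds at some accessible world.
Let φ = \Diamond r \to \Box (p \land \Diamond r). Evaluate φ at each world:
  u (successors {u, v, w, z}): φ is true.
  v (successors {v, w, m}): φ is false.
  w (successors {x, y, t}): φ is false.
  x (successors {u, v, x, z, t, m}): φ is false.
  y (successors {v, w, x, z, m}): φ is false.
  z (successors {v, w, x, y, t}): φ is false.
  t (successors {u, w, m}): φ is false.
  m (successors {w, x}): φ is true.
For instance, at w:
  At w: \Diamond r is true, \Box (p \land \Diamond r) is false, so \Diamond r \to \Box (p \land \Diamond r) is false.
    At w: \Diamond r requires r at some successor in {x, y, t}.
      r holds at y, so \Diamond r is true at w.
    At w: \Box (p \land \Diamond r) requires p \land \Diamond r at every successor {x, y, t}.
      p \land \Diamond r fails at t, so \Box (p \land \Diamond r) is false at w.
Satisfying worlds: {u, m}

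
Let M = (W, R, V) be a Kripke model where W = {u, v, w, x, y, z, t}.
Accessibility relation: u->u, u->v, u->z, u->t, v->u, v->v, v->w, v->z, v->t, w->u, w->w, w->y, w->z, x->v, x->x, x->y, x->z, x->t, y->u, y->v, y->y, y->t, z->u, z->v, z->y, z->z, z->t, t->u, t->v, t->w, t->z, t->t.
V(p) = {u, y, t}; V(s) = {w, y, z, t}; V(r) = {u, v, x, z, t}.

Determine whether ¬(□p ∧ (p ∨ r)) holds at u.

At u: □p ∧ (p ∨ r) is false, so ¬(□p ∧ (p ∨ r)) is true.
  At u: □p is false, p ∨ r is true, so □p ∧ (p ∨ r) is false.
    At u: □p requires p at every successor {u, v, z, t}.
      p fails at v, so □p is false at u.

Yes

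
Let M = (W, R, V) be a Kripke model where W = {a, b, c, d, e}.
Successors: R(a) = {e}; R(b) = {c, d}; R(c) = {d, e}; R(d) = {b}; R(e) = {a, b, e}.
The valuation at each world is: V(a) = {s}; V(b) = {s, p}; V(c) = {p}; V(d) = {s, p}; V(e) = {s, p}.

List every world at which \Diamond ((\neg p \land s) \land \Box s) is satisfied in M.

e

Recall that \Box ψ holds at a world iff ψ holds at every accessible world, and \Diamond ψ holds iff ψ holds at some accessible world.
Let φ = \Diamond ((\neg p \land s) \land \Box s). Evaluate φ at each world:
  a (successors {e}): φ is false.
  b (successors {c, d}): φ is false.
  c (successors {d, e}): φ is false.
  d (successors {b}): φ is false.
  e (successors {a, b, e}): φ is true.
For instance, at e:
  At e: \Diamond ((\neg p \land s) \land \Box s) requires (\neg p \land s) \land \Box s at some successor in {a, b, e}.
    (\neg p \land s) \land \Box s holds at a, so \Diamond ((\neg p \land s) \land \Box s) is true at e.
      At a: \neg p \land s is true, \Box s is true, so (\neg p \land s) \land \Box s is true.
Satisfying worlds: {e}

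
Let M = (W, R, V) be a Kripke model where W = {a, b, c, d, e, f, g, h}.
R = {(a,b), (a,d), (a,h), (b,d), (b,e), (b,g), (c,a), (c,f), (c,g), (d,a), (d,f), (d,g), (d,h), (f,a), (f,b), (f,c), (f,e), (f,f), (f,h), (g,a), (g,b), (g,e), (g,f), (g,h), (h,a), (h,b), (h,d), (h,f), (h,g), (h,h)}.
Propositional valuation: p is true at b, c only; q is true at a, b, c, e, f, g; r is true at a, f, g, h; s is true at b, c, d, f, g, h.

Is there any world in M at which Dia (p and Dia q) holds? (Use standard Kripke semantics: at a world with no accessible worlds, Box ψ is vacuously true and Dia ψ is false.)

Yes

Recall that Dia ψ holds at a world iff ψ holds at some accessible world.
Let φ = Dia (p and Dia q). Evaluate φ at each world:
  a (successors {b, d, h}): φ is true.
  b (successors {d, e, g}): φ is false.
  c (successors {a, f, g}): φ is false.
  d (successors {a, f, g, h}): φ is false.
  e (successors ∅): φ is false.
  f (successors {a, b, c, e, f, h}): φ is true.
  g (successors {a, b, e, f, h}): φ is true.
  h (successors {a, b, d, f, g, h}): φ is true.
Detail at a (witness):
  At a: Dia (p and Dia q) requires p and Dia q at some successor in {b, d, h}.
    p and Dia q holds at b, so Dia (p and Dia q) is true at a.
      At b: p is true, Dia q is true, so p and Dia q is true.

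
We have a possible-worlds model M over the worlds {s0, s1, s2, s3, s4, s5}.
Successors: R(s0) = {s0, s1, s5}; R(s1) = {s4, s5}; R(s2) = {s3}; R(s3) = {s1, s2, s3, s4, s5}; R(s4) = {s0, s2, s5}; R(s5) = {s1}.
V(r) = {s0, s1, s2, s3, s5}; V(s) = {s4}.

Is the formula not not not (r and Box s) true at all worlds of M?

Let φ = not not not (r and Box s). Evaluate φ at each world:
  s0 (successors {s0, s1, s5}): φ is true.
  s1 (successors {s4, s5}): φ is true.
  s2 (successors {s3}): φ is true.
  s3 (successors {s1, s2, s3, s4, s5}): φ is true.
  s4 (successors {s0, s2, s5}): φ is true.
  s5 (successors {s1}): φ is true.
For instance, at s2:
  At s2: not not (r and Box s) is false, so not not not (r and Box s) is true.
    At s2: not (r and Box s) is true, so not not (r and Box s) is false.
      At s2: r and Box s is false, so not (r and Box s) is true.

Yes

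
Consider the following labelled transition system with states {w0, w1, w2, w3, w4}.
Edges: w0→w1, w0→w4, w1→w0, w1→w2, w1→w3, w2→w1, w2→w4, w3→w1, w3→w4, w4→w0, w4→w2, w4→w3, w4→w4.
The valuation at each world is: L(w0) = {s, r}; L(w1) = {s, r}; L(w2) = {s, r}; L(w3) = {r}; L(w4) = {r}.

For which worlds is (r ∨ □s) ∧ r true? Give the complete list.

Let φ = (r ∨ □s) ∧ r. Evaluate φ at each world:
  w0 (successors {w1, w4}): φ is true.
  w1 (successors {w0, w2, w3}): φ is true.
  w2 (successors {w1, w4}): φ is true.
  w3 (successors {w1, w4}): φ is true.
  w4 (successors {w0, w2, w3, w4}): φ is true.
For instance, at w3:
  At w3: r ∨ □s is true, r is true, so (r ∨ □s) ∧ r is true.
    At w3: r is true, □s is false, so r ∨ □s is true.
      At w3: □s requires s at every successor {w1, w4}.
        s fails at w4, so □s is false at w3.
Satisfying worlds: {w0, w1, w2, w3, w4}

w0, w1, w2, w3, w4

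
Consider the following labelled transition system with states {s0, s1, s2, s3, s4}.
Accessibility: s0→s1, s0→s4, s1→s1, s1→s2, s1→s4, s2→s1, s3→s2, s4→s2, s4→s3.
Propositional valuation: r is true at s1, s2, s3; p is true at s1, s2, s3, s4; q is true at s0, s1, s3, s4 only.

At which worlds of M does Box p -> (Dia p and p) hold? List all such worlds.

Let φ = Box p -> (Dia p and p). Evaluate φ at each world:
  s0 (successors {s1, s4}): φ is false.
  s1 (successors {s1, s2, s4}): φ is true.
  s2 (successors {s1}): φ is true.
  s3 (successors {s2}): φ is true.
  s4 (successors {s2, s3}): φ is true.
For instance, at s0:
  At s0: Box p is true, Dia p and p is false, so Box p -> (Dia p and p) is false.
    At s0: Box p requires p at every successor {s1, s4}.
      At s1: p is true.
      At s4: p is true.
    So Box p is true at s0.
    At s0: Dia p is true, p is false, so Dia p and p is false.
      At s0: Dia p requires p at some successor in {s1, s4}.
        p holds at s1, so Dia p is true at s0.
Satisfying worlds: {s1, s2, s3, s4}

s1, s2, s3, s4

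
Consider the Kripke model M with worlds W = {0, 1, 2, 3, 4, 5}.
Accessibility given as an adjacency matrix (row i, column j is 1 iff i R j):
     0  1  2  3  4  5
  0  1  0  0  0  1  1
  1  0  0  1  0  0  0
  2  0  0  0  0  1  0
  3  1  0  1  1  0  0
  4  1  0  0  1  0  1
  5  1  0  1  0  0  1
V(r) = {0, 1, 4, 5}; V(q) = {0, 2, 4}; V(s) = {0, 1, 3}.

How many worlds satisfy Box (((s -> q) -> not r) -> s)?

3

Let φ = Box (((s -> q) -> not r) -> s). Evaluate φ at each world:
  0 (successors {0, 4, 5}): φ is true.
  1 (successors {2}): φ is false.
  2 (successors {4}): φ is true.
  3 (successors {0, 2, 3}): φ is false.
  4 (successors {0, 3, 5}): φ is true.
  5 (successors {0, 2, 5}): φ is false.
For instance, at 2:
  At 2: Box (((s -> q) -> not r) -> s) requires ((s -> q) -> not r) -> s at every successor {4}.
    At 4: ((s -> q) -> not r) -> s is true.
  So Box (((s -> q) -> not r) -> s) is true at 2.
Satisfying worlds: {0, 2, 4}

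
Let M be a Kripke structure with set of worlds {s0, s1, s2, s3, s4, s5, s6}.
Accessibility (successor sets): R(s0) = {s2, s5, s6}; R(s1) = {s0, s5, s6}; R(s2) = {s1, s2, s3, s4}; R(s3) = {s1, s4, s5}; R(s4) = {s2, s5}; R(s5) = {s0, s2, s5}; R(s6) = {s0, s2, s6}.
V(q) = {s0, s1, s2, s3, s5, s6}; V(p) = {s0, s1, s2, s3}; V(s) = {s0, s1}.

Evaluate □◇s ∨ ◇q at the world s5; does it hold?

At s5: □◇s is false, ◇q is true, so □◇s ∨ ◇q is true.
  At s5: □◇s requires ◇s at every successor {s0, s2, s5}.
    ◇s fails at s0, so □◇s is false at s5.
      At s0: ◇s requires s at some successor in {s2, s5, s6}.
        At s2: s is false.
        At s5: s is false.
        At s6: s is false.
      So ◇s is false at s0.
  At s5: ◇q requires q at some successor in {s0, s2, s5}.
    q holds at s0, so ◇q is true at s5.

Yes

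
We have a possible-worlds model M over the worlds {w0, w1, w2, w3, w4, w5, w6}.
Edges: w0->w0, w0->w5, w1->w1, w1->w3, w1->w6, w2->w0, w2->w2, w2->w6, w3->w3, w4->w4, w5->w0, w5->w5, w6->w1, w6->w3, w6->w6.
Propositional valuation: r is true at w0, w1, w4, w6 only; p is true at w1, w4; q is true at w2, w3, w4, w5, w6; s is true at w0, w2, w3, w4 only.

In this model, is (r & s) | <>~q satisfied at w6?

Yes

At w6: r & s is false, <>~q is true, so (r & s) | <>~q is true.
  At w6: <>~q requires ~q at some successor in {w1, w3, w6}.
    ~q holds at w1, so <>~q is true at w6.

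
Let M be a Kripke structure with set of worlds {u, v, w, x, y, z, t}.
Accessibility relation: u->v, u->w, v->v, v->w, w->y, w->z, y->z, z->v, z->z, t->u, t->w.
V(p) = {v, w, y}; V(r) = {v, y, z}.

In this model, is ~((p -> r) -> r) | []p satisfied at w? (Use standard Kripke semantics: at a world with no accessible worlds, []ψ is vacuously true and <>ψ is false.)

At w: ~((p -> r) -> r) is false, []p is false, so ~((p -> r) -> r) | []p is false.
  At w: []p requires p at every successor {y, z}.
    p fails at z, so []p is false at w.

No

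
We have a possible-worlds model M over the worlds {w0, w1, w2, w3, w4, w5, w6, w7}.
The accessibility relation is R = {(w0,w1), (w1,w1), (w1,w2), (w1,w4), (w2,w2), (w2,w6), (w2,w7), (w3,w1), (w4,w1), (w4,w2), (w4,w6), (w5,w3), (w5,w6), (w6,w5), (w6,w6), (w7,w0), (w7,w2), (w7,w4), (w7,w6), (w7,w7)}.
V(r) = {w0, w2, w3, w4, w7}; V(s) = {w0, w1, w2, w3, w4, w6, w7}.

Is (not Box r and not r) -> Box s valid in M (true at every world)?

No

Recall that Box ψ holds at a world iff ψ holds at every accessible world, and Dia ψ holds iff ψ holds at some accessible world.
Let φ = (not Box r and not r) -> Box s. Evaluate φ at each world:
  w0 (successors {w1}): φ is true.
  w1 (successors {w1, w2, w4}): φ is true.
  w2 (successors {w2, w6, w7}): φ is true.
  w3 (successors {w1}): φ is true.
  w4 (successors {w1, w2, w6}): φ is true.
  w5 (successors {w3, w6}): φ is true.
  w6 (successors {w5, w6}): φ is false.
  w7 (successors {w0, w2, w4, w6, w7}): φ is true.
Detail at w6 (counterexample):
  At w6: not Box r and not r is true, Box s is false, so (not Box r and not r) -> Box s is false.
    At w6: not Box r is true, not r is true, so not Box r and not r is true.
      At w6: Box r is false, so not Box r is true.
    At w6: Box s requires s at every successor {w5, w6}.
      s fails at w5, so Box s is false at w6.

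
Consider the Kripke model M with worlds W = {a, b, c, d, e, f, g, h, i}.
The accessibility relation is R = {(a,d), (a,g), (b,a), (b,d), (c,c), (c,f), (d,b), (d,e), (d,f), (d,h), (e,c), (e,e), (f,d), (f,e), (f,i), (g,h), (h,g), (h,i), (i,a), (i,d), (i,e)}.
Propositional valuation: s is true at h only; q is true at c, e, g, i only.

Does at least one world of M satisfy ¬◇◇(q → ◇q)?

No

Recall that ◇ψ holds at a world iff ψ holds at some accessible world.
Let φ = ¬◇◇(q → ◇q). Evaluate φ at each world:
  a (successors {d, g}): φ is false.
  b (successors {a, d}): φ is false.
  c (successors {c, f}): φ is false.
  d (successors {b, e, f, h}): φ is false.
  e (successors {c, e}): φ is false.
  f (successors {d, e, i}): φ is false.
  g (successors {h}): φ is false.
  h (successors {g, i}): φ is false.
  i (successors {a, d, e}): φ is false.
For instance, at e:
  At e: ◇◇(q → ◇q) is true, so ¬◇◇(q → ◇q) is false.
    At e: ◇◇(q → ◇q) requires ◇(q → ◇q) at some successor in {c, e}.
      ◇(q → ◇q) holds at c, so ◇◇(q → ◇q) is true at e.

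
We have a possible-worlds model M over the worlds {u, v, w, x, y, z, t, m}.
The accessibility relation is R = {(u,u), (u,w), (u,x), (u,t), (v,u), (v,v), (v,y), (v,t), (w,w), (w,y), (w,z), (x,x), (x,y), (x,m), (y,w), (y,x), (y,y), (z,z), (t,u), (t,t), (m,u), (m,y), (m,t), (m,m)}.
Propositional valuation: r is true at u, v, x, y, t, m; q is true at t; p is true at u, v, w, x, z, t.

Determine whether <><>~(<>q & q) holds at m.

At m: <><>~(<>q & q) requires <>~(<>q & q) at some successor in {u, y, t, m}.
  <>~(<>q & q) holds at u, so <><>~(<>q & q) is true at m.
    At u: <>~(<>q & q) requires ~(<>q & q) at some successor in {u, w, x, t}.
      ~(<>q & q) holds at u, so <>~(<>q & q) is true at u.

Yes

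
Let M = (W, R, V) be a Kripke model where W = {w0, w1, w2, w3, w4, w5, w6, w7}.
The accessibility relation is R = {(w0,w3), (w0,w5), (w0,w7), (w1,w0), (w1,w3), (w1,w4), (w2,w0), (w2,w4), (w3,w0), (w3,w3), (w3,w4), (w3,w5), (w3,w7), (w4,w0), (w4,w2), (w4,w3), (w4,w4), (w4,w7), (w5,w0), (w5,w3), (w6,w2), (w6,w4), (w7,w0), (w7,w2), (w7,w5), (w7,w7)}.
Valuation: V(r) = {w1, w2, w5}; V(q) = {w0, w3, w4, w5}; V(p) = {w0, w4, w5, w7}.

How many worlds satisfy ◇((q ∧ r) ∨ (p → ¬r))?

8

Let φ = ◇((q ∧ r) ∨ (p → ¬r)). Evaluate φ at each world:
  w0 (successors {w3, w5, w7}): φ is true.
  w1 (successors {w0, w3, w4}): φ is true.
  w2 (successors {w0, w4}): φ is true.
  w3 (successors {w0, w3, w4, w5, w7}): φ is true.
  w4 (successors {w0, w2, w3, w4, w7}): φ is true.
  w5 (successors {w0, w3}): φ is true.
  w6 (successors {w2, w4}): φ is true.
  w7 (successors {w0, w2, w5, w7}): φ is true.
For instance, at w5:
  At w5: ◇((q ∧ r) ∨ (p → ¬r)) requires (q ∧ r) ∨ (p → ¬r) at some successor in {w0, w3}.
    (q ∧ r) ∨ (p → ¬r) holds at w0, so ◇((q ∧ r) ∨ (p → ¬r)) is true at w5.
Satisfying worlds: {w0, w1, w2, w3, w4, w5, w6, w7}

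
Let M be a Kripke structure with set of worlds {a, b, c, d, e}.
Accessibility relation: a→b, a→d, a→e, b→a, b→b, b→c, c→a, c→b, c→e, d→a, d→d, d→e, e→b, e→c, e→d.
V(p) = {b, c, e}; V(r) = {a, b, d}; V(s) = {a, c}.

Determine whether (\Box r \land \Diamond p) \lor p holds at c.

At c: \Box r \land \Diamond p is false, p is true, so (\Box r \land \Diamond p) \lor p is true.
  At c: \Box r is false, \Diamond p is true, so \Box r \land \Diamond p is false.
    At c: \Box r requires r at every successor {a, b, e}.
      r fails at e, so \Box r is false at c.
    At c: \Diamond p requires p at some successor in {a, b, e}.
      p holds at b, so \Diamond p is true at c.

Yes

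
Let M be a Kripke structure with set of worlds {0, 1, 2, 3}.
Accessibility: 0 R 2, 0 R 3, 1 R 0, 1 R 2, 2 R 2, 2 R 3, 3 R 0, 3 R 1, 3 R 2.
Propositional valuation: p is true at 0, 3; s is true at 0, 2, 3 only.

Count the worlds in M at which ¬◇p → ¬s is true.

Recall that ◇ψ holds at a world iff ψ holds at some accessible world.
Let φ = ¬◇p → ¬s. Evaluate φ at each world:
  0 (successors {2, 3}): φ is true.
  1 (successors {0, 2}): φ is true.
  2 (successors {2, 3}): φ is true.
  3 (successors {0, 1, 2}): φ is true.
For instance, at 2:
  At 2: ¬◇p is false, ¬s is false, so ¬◇p → ¬s is true.
    At 2: ◇p is true, so ¬◇p is false.
      At 2: ◇p requires p at some successor in {2, 3}.
        p holds at 3, so ◇p is true at 2.
Satisfying worlds: {0, 1, 2, 3}

4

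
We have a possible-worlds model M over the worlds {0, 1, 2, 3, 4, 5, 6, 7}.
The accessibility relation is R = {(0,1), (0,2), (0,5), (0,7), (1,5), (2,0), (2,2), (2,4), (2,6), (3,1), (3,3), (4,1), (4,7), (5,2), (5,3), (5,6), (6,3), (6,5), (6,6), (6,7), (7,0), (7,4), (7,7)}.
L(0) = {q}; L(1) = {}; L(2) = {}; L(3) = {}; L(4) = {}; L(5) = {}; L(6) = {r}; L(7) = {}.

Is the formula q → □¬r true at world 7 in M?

Yes

At 7: q is false, □¬r is true, so q → □¬r is true.
  At 7: □¬r requires ¬r at every successor {0, 4, 7}.
    At 0: ¬r is true.
    At 4: ¬r is true.
    At 7: ¬r is true.
  So □¬r is true at 7.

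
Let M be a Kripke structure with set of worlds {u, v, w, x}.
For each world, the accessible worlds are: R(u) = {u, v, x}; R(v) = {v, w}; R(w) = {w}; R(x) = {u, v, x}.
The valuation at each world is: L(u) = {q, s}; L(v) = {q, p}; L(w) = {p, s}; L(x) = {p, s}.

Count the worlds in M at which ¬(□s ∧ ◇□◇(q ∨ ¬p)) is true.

4

Let φ = ¬(□s ∧ ◇□◇(q ∨ ¬p)). Evaluate φ at each world:
  u (successors {u, v, x}): φ is true.
  v (successors {v, w}): φ is true.
  w (successors {w}): φ is true.
  x (successors {u, v, x}): φ is true.
For instance, at u:
  At u: □s ∧ ◇□◇(q ∨ ¬p) is false, so ¬(□s ∧ ◇□◇(q ∨ ¬p)) is true.
    At u: □s is false, ◇□◇(q ∨ ¬p) is true, so □s ∧ ◇□◇(q ∨ ¬p) is false.
      At u: □s requires s at every successor {u, v, x}.
        s fails at v, so □s is false at u.
      At u: ◇□◇(q ∨ ¬p) requires □◇(q ∨ ¬p) at some successor in {u, v, x}.
        □◇(q ∨ ¬p) holds at u, so ◇□◇(q ∨ ¬p) is true at u.
Satisfying worlds: {u, v, w, x}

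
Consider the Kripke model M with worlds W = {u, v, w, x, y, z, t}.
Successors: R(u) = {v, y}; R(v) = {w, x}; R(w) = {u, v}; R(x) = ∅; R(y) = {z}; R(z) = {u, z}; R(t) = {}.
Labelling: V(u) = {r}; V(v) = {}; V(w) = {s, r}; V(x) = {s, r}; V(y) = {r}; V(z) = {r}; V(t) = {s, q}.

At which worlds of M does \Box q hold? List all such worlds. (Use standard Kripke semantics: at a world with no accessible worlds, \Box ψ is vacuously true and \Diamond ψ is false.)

x, t

Let φ = \Box q. Evaluate φ at each world:
  u (successors {v, y}): φ is false.
  v (successors {w, x}): φ is false.
  w (successors {u, v}): φ is false.
  x (successors ∅): φ is true.
  y (successors {z}): φ is false.
  z (successors {u, z}): φ is false.
  t (successors ∅): φ is true.
For instance, at w:
  At w: \Box q requires q at every successor {u, v}.
    q fails at u, so \Box q is false at w.
Satisfying worlds: {x, t}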